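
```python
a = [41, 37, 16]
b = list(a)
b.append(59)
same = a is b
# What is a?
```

After line 1: a = [41, 37, 16]
After line 2 (b = list(a) is a shallow copy, new object): a = [41, 37, 16], b = [41, 37, 16]
After line 3 (append only mutates b): a = [41, 37, 16], b = [41, 37, 16, 59]
After line 4 (same = a is b; different objects -> False): same = False

[41, 37, 16]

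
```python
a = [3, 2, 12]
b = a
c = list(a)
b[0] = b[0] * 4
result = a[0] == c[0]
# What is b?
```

After line 1: a = [3, 2, 12]
After line 2 (b = a, alias): a = [3, 2, 12], b = [3, 2, 12]
After line 3 (c = list(a) is a copy, new object): c = [3, 2, 12]
After line 4 (b[0] = 3 * 4 = 12; mutates shared a/b): a = b = [12, 2, 12], c = [3, 2, 12]
After line 5 (a[0] = 12, c[0] = 3; result = False)

[12, 2, 12]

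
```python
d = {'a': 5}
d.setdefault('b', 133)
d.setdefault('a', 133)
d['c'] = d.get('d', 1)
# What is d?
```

After line 1: d = {'a': 5}
After line 2 (setdefault adds 'b'=133): d = {'a': 5, 'b': 133}
After line 3 (setdefault 'a' no-op, already exists): d = {'a': 5, 'b': 133}
After line 4 (get('d', 1) returns default since 'd' not in d): d = {'a': 5, 'b': 133, 'c': 1}

{'a': 5, 'b': 133, 'c': 1}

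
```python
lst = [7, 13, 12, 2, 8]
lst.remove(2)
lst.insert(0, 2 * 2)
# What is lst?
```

After line 1: lst = [7, 13, 12, 2, 8]
After line 2 (remove first 2): lst = [7, 13, 12, 8]
After line 3 (insert 4 at index 0): lst = [4, 7, 13, 12, 8]

[4, 7, 13, 12, 8]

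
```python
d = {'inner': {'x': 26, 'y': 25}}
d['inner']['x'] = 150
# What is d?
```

After line 1: d = {'inner': {'x': 26, 'y': 25}}
After line 2 (inner x overwritten): d = {'inner': {'x': 150, 'y': 25}}

{'inner': {'x': 150, 'y': 25}}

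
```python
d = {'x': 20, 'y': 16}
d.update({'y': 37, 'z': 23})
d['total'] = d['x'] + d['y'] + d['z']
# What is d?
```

After line 1: d = {'x': 20, 'y': 16}
After line 2 (y overwritten, z added): d = {'x': 20, 'y': 37, 'z': 23}
After line 3 (total = 20 + 37 + 23 = 80): d = {'x': 20, 'y': 37, 'z': 23, 'total': 80}

{'x': 20, 'y': 37, 'z': 23, 'total': 80}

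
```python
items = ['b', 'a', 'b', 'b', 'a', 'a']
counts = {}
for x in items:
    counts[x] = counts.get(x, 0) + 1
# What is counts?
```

Initial: counts = {}, items = ['b', 'a', 'b', 'b', 'a', 'a']
See 'b': counts = {'b': 1}
See 'a': counts = {'b': 1, 'a': 1}
See 'b': counts = {'b': 2, 'a': 1}
See 'b': counts = {'b': 3, 'a': 1}
See 'a': counts = {'b': 3, 'a': 2}
See 'a': counts = {'b': 3, 'a': 3}

{'b': 3, 'a': 3}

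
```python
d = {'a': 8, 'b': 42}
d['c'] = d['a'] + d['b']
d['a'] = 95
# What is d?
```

After line 1: d = {'a': 8, 'b': 42}
After line 2 (d['c'] = 8 + 42): d = {'a': 8, 'b': 42, 'c': 50}
After line 3: d = {'a': 95, 'b': 42, 'c': 50}

{'a': 95, 'b': 42, 'c': 50}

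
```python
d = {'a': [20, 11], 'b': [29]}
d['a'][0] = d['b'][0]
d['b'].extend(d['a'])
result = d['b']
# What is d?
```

After line 1: d = {'a': [20, 11], 'b': [29]}
After line 2 (a[0] = b[0] = 29): d = {'a': [29, 11], 'b': [29]}
After line 3 (b.extend(a) appends [29, 11]): d = {'a': [29, 11], 'b': [29, 29, 11]}
After line 4: result = d['b'] = [29, 29, 11]

{'a': [29, 11], 'b': [29, 29, 11]}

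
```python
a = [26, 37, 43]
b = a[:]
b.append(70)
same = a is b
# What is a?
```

After line 1: a = [26, 37, 43]
After line 2 (b = a[:] is a shallow copy, new object): a = [26, 37, 43], b = [26, 37, 43]
After line 3 (append only mutates b): a = [26, 37, 43], b = [26, 37, 43, 70]
After line 4 (same = a is b; different objects -> False): same = False

[26, 37, 43]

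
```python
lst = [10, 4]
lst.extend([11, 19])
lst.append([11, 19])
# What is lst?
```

After line 1: lst = [10, 4]
After line 2 (extend unpacks [11, 19]): lst = [10, 4, 11, 19]
After line 3 (append adds [11, 19] as single element): lst = [10, 4, 11, 19, [11, 19]]

[10, 4, 11, 19, [11, 19]]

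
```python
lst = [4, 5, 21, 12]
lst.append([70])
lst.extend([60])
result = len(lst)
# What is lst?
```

After line 1: lst = [4, 5, 21, 12]
After line 2 (append adds [70] as single element): lst = [4, 5, 21, 12, [70]]
After line 3 (extend unpacks [60], adds 60): lst = [4, 5, 21, 12, [70], 60]
After line 4: result = len(lst) = 6

[4, 5, 21, 12, [70], 60]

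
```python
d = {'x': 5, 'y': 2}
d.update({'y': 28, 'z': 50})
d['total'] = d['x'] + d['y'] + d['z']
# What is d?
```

After line 1: d = {'x': 5, 'y': 2}
After line 2 (y overwritten, z added): d = {'x': 5, 'y': 28, 'z': 50}
After line 3 (total = 5 + 28 + 50 = 83): d = {'x': 5, 'y': 28, 'z': 50, 'total': 83}

{'x': 5, 'y': 28, 'z': 50, 'total': 83}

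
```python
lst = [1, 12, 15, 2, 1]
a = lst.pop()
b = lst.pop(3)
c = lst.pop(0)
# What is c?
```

After line 1: lst = [1, 12, 15, 2, 1]
After line 2 (pop() -> a = 1): lst = [1, 12, 15, 2]
After line 3 (pop(3) -> b = 2): lst = [1, 12, 15]
After line 4 (pop(0) -> c = 1): lst = [12, 15]

1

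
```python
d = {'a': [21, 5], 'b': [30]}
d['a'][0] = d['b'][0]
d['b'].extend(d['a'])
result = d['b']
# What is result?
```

After line 1: d = {'a': [21, 5], 'b': [30]}
After line 2 (a[0] = b[0] = 30): d = {'a': [30, 5], 'b': [30]}
After line 3 (b.extend(a) appends [30, 5]): d = {'a': [30, 5], 'b': [30, 30, 5]}
After line 4: result = d['b'] = [30, 30, 5]

[30, 30, 5]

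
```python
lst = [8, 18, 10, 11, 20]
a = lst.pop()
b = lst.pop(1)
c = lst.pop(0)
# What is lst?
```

After line 1: lst = [8, 18, 10, 11, 20]
After line 2 (pop() -> a = 20): lst = [8, 18, 10, 11]
After line 3 (pop(1) -> b = 18): lst = [8, 10, 11]
After line 4 (pop(0) -> c = 8): lst = [10, 11]

[10, 11]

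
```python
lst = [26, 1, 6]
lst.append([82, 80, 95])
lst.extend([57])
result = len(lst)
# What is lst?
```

After line 1: lst = [26, 1, 6]
After line 2 (append adds [82, 80, 95] as single element): lst = [26, 1, 6, [82, 80, 95]]
After line 3 (extend unpacks [57], adds 57): lst = [26, 1, 6, [82, 80, 95], 57]
After line 4: result = len(lst) = 5

[26, 1, 6, [82, 80, 95], 57]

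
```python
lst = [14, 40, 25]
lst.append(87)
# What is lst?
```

[14, 40, 25, 87]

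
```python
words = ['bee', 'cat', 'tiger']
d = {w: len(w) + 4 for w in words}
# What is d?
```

{'bee': 7, 'cat': 7, 'tiger': 9}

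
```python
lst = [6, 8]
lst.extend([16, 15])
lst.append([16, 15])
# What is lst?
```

After line 1: lst = [6, 8]
After line 2 (extend unpacks [16, 15]): lst = [6, 8, 16, 15]
After line 3 (append adds [16, 15] as single element): lst = [6, 8, 16, 15, [16, 15]]

[6, 8, 16, 15, [16, 15]]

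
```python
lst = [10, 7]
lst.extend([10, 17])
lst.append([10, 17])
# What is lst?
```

After line 1: lst = [10, 7]
After line 2 (extend unpacks [10, 17]): lst = [10, 7, 10, 17]
After line 3 (append adds [10, 17] as single element): lst = [10, 7, 10, 17, [10, 17]]

[10, 7, 10, 17, [10, 17]]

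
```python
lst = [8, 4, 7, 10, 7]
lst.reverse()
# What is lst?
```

[7, 10, 7, 4, 8]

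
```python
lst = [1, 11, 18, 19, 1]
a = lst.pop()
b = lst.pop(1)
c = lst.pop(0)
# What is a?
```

After line 1: lst = [1, 11, 18, 19, 1]
After line 2 (pop() -> a = 1): lst = [1, 11, 18, 19]
After line 3 (pop(1) -> b = 11): lst = [1, 18, 19]
After line 4 (pop(0) -> c = 1): lst = [18, 19]

1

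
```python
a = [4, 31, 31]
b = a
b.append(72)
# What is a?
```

After line 1: a = [4, 31, 31]
After line 2 (b = a is an alias, same object): a = [4, 31, 31], b = [4, 31, 31]
After line 3 (b.append mutates the shared list): a = [4, 31, 31, 72], b = [4, 31, 31, 72]

[4, 31, 31, 72]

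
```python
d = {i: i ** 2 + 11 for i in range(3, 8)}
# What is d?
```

{3: 20, 4: 27, 5: 36, 6: 47, 7: 60}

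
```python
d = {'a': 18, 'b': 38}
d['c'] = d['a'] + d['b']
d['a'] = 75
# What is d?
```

After line 1: d = {'a': 18, 'b': 38}
After line 2 (d['c'] = 18 + 38): d = {'a': 18, 'b': 38, 'c': 56}
After line 3: d = {'a': 75, 'b': 38, 'c': 56}

{'a': 75, 'b': 38, 'c': 56}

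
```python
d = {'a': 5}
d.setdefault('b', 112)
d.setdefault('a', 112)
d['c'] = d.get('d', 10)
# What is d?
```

After line 1: d = {'a': 5}
After line 2 (setdefault adds 'b'=112): d = {'a': 5, 'b': 112}
After line 3 (setdefault 'a' no-op, already exists): d = {'a': 5, 'b': 112}
After line 4 (get('d', 10) returns default since 'd' not in d): d = {'a': 5, 'b': 112, 'c': 10}

{'a': 5, 'b': 112, 'c': 10}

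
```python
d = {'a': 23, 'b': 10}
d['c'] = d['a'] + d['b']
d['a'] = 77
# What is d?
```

After line 1: d = {'a': 23, 'b': 10}
After line 2 (d['c'] = 23 + 10): d = {'a': 23, 'b': 10, 'c': 33}
After line 3: d = {'a': 77, 'b': 10, 'c': 33}

{'a': 77, 'b': 10, 'c': 33}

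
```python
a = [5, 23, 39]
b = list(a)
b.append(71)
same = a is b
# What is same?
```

After line 1: a = [5, 23, 39]
After line 2 (b = list(a) is a shallow copy, new object): a = [5, 23, 39], b = [5, 23, 39]
After line 3 (append only mutates b): a = [5, 23, 39], b = [5, 23, 39, 71]
After line 4 (same = a is b; different objects -> False): same = False

False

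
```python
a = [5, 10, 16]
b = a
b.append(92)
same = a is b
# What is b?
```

After line 1: a = [5, 10, 16]
After line 2 (b = a is an alias, same object): a = [5, 10, 16], b = [5, 10, 16]
After line 3 (b.append mutates the shared list): a = [5, 10, 16, 92], b = [5, 10, 16, 92]
After line 4 (same = a is b; same object -> True): same = True

[5, 10, 16, 92]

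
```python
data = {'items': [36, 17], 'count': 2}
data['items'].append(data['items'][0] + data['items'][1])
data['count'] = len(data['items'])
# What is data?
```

After line 1: data = {'items': [36, 17], 'count': 2}
After line 2 (append 36 + 17 = 53): data = {'items': [36, 17, 53], 'count': 2}
After line 3 (count = len(items) = 3): data = {'items': [36, 17, 53], 'count': 3}

{'items': [36, 17, 53], 'count': 3}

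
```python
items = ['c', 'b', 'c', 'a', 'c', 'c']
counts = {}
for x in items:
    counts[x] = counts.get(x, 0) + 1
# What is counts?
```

Initial: counts = {}, items = ['c', 'b', 'c', 'a', 'c', 'c']
See 'c': counts = {'c': 1}
See 'b': counts = {'c': 1, 'b': 1}
See 'c': counts = {'c': 2, 'b': 1}
See 'a': counts = {'c': 2, 'b': 1, 'a': 1}
See 'c': counts = {'c': 3, 'b': 1, 'a': 1}
See 'c': counts = {'c': 4, 'b': 1, 'a': 1}

{'c': 4, 'b': 1, 'a': 1}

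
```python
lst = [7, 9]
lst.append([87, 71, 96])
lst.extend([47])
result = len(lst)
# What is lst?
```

After line 1: lst = [7, 9]
After line 2 (append adds [87, 71, 96] as single element): lst = [7, 9, [87, 71, 96]]
After line 3 (extend unpacks [47], adds 47): lst = [7, 9, [87, 71, 96], 47]
After line 4: result = len(lst) = 4

[7, 9, [87, 71, 96], 47]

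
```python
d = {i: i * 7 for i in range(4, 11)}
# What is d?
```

{4: 28, 5: 35, 6: 42, 7: 49, 8: 56, 9: 63, 10: 70}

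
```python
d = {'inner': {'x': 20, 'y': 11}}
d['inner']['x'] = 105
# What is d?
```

After line 1: d = {'inner': {'x': 20, 'y': 11}}
After line 2 (inner x overwritten): d = {'inner': {'x': 105, 'y': 11}}

{'inner': {'x': 105, 'y': 11}}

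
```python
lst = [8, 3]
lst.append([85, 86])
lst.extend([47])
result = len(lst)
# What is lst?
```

After line 1: lst = [8, 3]
After line 2 (append adds [85, 86] as single element): lst = [8, 3, [85, 86]]
After line 3 (extend unpacks [47], adds 47): lst = [8, 3, [85, 86], 47]
After line 4: result = len(lst) = 4

[8, 3, [85, 86], 47]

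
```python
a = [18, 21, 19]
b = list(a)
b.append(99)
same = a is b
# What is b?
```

After line 1: a = [18, 21, 19]
After line 2 (b = list(a) is a shallow copy, new object): a = [18, 21, 19], b = [18, 21, 19]
After line 3 (append only mutates b): a = [18, 21, 19], b = [18, 21, 19, 99]
After line 4 (same = a is b; different objects -> False): same = False

[18, 21, 19, 99]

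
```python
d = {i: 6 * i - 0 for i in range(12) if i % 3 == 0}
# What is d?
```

{0: 0, 3: 18, 6: 36, 9: 54}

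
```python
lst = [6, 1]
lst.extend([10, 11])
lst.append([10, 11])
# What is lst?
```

After line 1: lst = [6, 1]
After line 2 (extend unpacks [10, 11]): lst = [6, 1, 10, 11]
After line 3 (append adds [10, 11] as single element): lst = [6, 1, 10, 11, [10, 11]]

[6, 1, 10, 11, [10, 11]]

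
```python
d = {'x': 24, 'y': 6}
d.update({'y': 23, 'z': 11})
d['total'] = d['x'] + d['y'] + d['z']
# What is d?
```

After line 1: d = {'x': 24, 'y': 6}
After line 2 (y overwritten, z added): d = {'x': 24, 'y': 23, 'z': 11}
After line 3 (total = 24 + 23 + 11 = 58): d = {'x': 24, 'y': 23, 'z': 11, 'total': 58}

{'x': 24, 'y': 23, 'z': 11, 'total': 58}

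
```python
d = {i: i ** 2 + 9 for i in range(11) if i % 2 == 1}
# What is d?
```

{1: 10, 3: 18, 5: 34, 7: 58, 9: 90}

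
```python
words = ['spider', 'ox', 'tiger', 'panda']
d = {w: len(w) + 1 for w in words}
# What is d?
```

{'spider': 7, 'ox': 3, 'tiger': 6, 'panda': 6}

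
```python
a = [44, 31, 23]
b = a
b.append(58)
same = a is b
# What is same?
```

After line 1: a = [44, 31, 23]
After line 2 (b = a is an alias, same object): a = [44, 31, 23], b = [44, 31, 23]
After line 3 (b.append mutates the shared list): a = [44, 31, 23, 58], b = [44, 31, 23, 58]
After line 4 (same = a is b; same object -> True): same = True

True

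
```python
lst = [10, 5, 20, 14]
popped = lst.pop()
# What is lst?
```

[10, 5, 20]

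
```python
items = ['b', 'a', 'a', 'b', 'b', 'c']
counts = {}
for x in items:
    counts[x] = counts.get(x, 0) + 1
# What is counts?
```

Initial: counts = {}, items = ['b', 'a', 'a', 'b', 'b', 'c']
See 'b': counts = {'b': 1}
See 'a': counts = {'b': 1, 'a': 1}
See 'a': counts = {'b': 1, 'a': 2}
See 'b': counts = {'b': 2, 'a': 2}
See 'b': counts = {'b': 3, 'a': 2}
See 'c': counts = {'b': 3, 'a': 2, 'c': 1}

{'b': 3, 'a': 2, 'c': 1}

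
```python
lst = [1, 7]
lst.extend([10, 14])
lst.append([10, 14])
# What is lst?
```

After line 1: lst = [1, 7]
After line 2 (extend unpacks [10, 14]): lst = [1, 7, 10, 14]
After line 3 (append adds [10, 14] as single element): lst = [1, 7, 10, 14, [10, 14]]

[1, 7, 10, 14, [10, 14]]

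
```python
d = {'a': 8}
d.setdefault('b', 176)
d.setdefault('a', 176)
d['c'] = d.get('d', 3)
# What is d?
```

After line 1: d = {'a': 8}
After line 2 (setdefault adds 'b'=176): d = {'a': 8, 'b': 176}
After line 3 (setdefault 'a' no-op, already exists): d = {'a': 8, 'b': 176}
After line 4 (get('d', 3) returns default since 'd' not in d): d = {'a': 8, 'b': 176, 'c': 3}

{'a': 8, 'b': 176, 'c': 3}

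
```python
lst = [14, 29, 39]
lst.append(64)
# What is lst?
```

[14, 29, 39, 64]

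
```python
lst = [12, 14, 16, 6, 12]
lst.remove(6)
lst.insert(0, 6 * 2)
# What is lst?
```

After line 1: lst = [12, 14, 16, 6, 12]
After line 2 (remove first 6): lst = [12, 14, 16, 12]
After line 3 (insert 12 at index 0): lst = [12, 12, 14, 16, 12]

[12, 12, 14, 16, 12]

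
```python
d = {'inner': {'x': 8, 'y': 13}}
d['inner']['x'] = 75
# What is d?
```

After line 1: d = {'inner': {'x': 8, 'y': 13}}
After line 2 (inner x overwritten): d = {'inner': {'x': 75, 'y': 13}}

{'inner': {'x': 75, 'y': 13}}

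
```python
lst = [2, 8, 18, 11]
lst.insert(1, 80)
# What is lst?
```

[2, 80, 8, 18, 11]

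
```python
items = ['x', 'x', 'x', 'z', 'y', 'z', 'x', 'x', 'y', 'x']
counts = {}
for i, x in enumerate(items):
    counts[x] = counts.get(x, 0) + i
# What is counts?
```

Initial: counts = {}, items = ['x', 'x', 'x', 'z', 'y', 'z', 'x', 'x', 'y', 'x']
i=0, x='x': counts = {'x': 0}
i=1, x='x': counts = {'x': 1}
i=2, x='x': counts = {'x': 3}
i=3, x='z': counts = {'x': 3, 'z': 3}
i=4, x='y': counts = {'x': 3, 'z': 3, 'y': 4}
i=5, x='z': counts = {'x': 3, 'z': 8, 'y': 4}
i=6, x='x': counts = {'x': 9, 'z': 8, 'y': 4}
i=7, x='x': counts = {'x': 16, 'z': 8, 'y': 4}
i=8, x='y': counts = {'x': 16, 'z': 8, 'y': 12}
i=9, x='x': counts = {'x': 25, 'z': 8, 'y': 12}

{'x': 25, 'z': 8, 'y': 12}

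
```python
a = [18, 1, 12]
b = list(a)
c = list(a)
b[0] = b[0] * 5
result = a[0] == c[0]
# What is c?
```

After line 1: a = [18, 1, 12]
After line 2 (b = list(a), copy): a = [18, 1, 12], b = [18, 1, 12]
After line 3 (c = list(a) is a copy, new object): c = [18, 1, 12]
After line 4 (b[0] = 18 * 5 = 90; only b mutates (copy)): a = [18, 1, 12], b = [90, 1, 12], c = [18, 1, 12]
After line 5 (a[0] = 18, c[0] = 18; result = True)

[18, 1, 12]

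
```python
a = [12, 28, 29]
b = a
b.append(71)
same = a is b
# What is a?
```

After line 1: a = [12, 28, 29]
After line 2 (b = a is an alias, same object): a = [12, 28, 29], b = [12, 28, 29]
After line 3 (b.append mutates the shared list): a = [12, 28, 29, 71], b = [12, 28, 29, 71]
After line 4 (same = a is b; same object -> True): same = True

[12, 28, 29, 71]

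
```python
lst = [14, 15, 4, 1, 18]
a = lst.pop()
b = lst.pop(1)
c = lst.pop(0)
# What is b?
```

After line 1: lst = [14, 15, 4, 1, 18]
After line 2 (pop() -> a = 18): lst = [14, 15, 4, 1]
After line 3 (pop(1) -> b = 15): lst = [14, 4, 1]
After line 4 (pop(0) -> c = 14): lst = [4, 1]

15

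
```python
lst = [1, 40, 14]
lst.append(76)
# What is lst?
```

[1, 40, 14, 76]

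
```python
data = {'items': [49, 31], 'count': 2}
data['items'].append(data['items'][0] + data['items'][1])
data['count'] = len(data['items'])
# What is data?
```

After line 1: data = {'items': [49, 31], 'count': 2}
After line 2 (append 49 + 31 = 80): data = {'items': [49, 31, 80], 'count': 2}
After line 3 (count = len(items) = 3): data = {'items': [49, 31, 80], 'count': 3}

{'items': [49, 31, 80], 'count': 3}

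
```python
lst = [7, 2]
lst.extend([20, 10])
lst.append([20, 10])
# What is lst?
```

After line 1: lst = [7, 2]
After line 2 (extend unpacks [20, 10]): lst = [7, 2, 20, 10]
After line 3 (append adds [20, 10] as single element): lst = [7, 2, 20, 10, [20, 10]]

[7, 2, 20, 10, [20, 10]]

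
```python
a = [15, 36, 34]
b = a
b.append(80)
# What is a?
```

After line 1: a = [15, 36, 34]
After line 2 (b = a is an alias, same object): a = [15, 36, 34], b = [15, 36, 34]
After line 3 (b.append mutates the shared list): a = [15, 36, 34, 80], b = [15, 36, 34, 80]

[15, 36, 34, 80]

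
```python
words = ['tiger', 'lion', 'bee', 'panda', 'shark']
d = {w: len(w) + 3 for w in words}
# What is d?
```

{'tiger': 8, 'lion': 7, 'bee': 6, 'panda': 8, 'shark': 8}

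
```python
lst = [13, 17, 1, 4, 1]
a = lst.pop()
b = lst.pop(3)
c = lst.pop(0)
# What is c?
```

After line 1: lst = [13, 17, 1, 4, 1]
After line 2 (pop() -> a = 1): lst = [13, 17, 1, 4]
After line 3 (pop(3) -> b = 4): lst = [13, 17, 1]
After line 4 (pop(0) -> c = 13): lst = [17, 1]

13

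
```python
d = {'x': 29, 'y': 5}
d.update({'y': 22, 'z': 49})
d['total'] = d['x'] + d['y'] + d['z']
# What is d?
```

After line 1: d = {'x': 29, 'y': 5}
After line 2 (y overwritten, z added): d = {'x': 29, 'y': 22, 'z': 49}
After line 3 (total = 29 + 22 + 49 = 100): d = {'x': 29, 'y': 22, 'z': 49, 'total': 100}

{'x': 29, 'y': 22, 'z': 49, 'total': 100}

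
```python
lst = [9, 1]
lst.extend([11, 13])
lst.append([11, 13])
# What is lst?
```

After line 1: lst = [9, 1]
After line 2 (extend unpacks [11, 13]): lst = [9, 1, 11, 13]
After line 3 (append adds [11, 13] as single element): lst = [9, 1, 11, 13, [11, 13]]

[9, 1, 11, 13, [11, 13]]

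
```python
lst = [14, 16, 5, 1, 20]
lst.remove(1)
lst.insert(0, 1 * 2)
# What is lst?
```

After line 1: lst = [14, 16, 5, 1, 20]
After line 2 (remove first 1): lst = [14, 16, 5, 20]
After line 3 (insert 2 at index 0): lst = [2, 14, 16, 5, 20]

[2, 14, 16, 5, 20]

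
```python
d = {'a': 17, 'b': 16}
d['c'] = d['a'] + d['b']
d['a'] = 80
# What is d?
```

After line 1: d = {'a': 17, 'b': 16}
After line 2 (d['c'] = 17 + 16): d = {'a': 17, 'b': 16, 'c': 33}
After line 3: d = {'a': 80, 'b': 16, 'c': 33}

{'a': 80, 'b': 16, 'c': 33}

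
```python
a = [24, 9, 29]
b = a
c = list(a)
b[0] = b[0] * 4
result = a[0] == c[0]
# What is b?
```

After line 1: a = [24, 9, 29]
After line 2 (b = a, alias): a = [24, 9, 29], b = [24, 9, 29]
After line 3 (c = list(a) is a copy, new object): c = [24, 9, 29]
After line 4 (b[0] = 24 * 4 = 96; mutates shared a/b): a = b = [96, 9, 29], c = [24, 9, 29]
After line 5 (a[0] = 96, c[0] = 24; result = False)

[96, 9, 29]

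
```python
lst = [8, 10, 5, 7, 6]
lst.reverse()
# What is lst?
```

[6, 7, 5, 10, 8]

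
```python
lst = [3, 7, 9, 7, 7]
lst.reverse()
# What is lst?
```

[7, 7, 9, 7, 3]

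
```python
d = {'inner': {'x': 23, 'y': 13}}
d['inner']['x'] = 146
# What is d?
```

After line 1: d = {'inner': {'x': 23, 'y': 13}}
After line 2 (inner x overwritten): d = {'inner': {'x': 146, 'y': 13}}

{'inner': {'x': 146, 'y': 13}}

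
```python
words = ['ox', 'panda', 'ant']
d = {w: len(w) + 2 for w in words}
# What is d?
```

{'ox': 4, 'panda': 7, 'ant': 5}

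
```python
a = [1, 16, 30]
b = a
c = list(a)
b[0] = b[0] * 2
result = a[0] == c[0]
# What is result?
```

After line 1: a = [1, 16, 30]
After line 2 (b = a, alias): a = [1, 16, 30], b = [1, 16, 30]
After line 3 (c = list(a) is a copy, new object): c = [1, 16, 30]
After line 4 (b[0] = 1 * 2 = 2; mutates shared a/b): a = b = [2, 16, 30], c = [1, 16, 30]
After line 5 (a[0] = 2, c[0] = 1; result = False)

False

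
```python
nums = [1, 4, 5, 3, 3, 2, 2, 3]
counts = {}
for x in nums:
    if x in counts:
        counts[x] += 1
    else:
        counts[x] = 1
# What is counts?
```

Initial: counts = {}, nums = [1, 4, 5, 3, 3, 2, 2, 3]
See 1: counts = {1: 1}
See 4: counts = {1: 1, 4: 1}
See 5: counts = {1: 1, 4: 1, 5: 1}
See 3: counts = {1: 1, 4: 1, 5: 1, 3: 1}
See 3: counts = {1: 1, 4: 1, 5: 1, 3: 2}
See 2: counts = {1: 1, 4: 1, 5: 1, 3: 2, 2: 1}
See 2: counts = {1: 1, 4: 1, 5: 1, 3: 2, 2: 2}
See 3: counts = {1: 1, 4: 1, 5: 1, 3: 3, 2: 2}

{1: 1, 4: 1, 5: 1, 3: 3, 2: 2}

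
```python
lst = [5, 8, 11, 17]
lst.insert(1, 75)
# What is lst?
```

[5, 75, 8, 11, 17]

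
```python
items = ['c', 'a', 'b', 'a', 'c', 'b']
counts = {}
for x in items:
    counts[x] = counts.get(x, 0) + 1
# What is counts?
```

Initial: counts = {}, items = ['c', 'a', 'b', 'a', 'c', 'b']
See 'c': counts = {'c': 1}
See 'a': counts = {'c': 1, 'a': 1}
See 'b': counts = {'c': 1, 'a': 1, 'b': 1}
See 'a': counts = {'c': 1, 'a': 2, 'b': 1}
See 'c': counts = {'c': 2, 'a': 2, 'b': 1}
See 'b': counts = {'c': 2, 'a': 2, 'b': 2}

{'c': 2, 'a': 2, 'b': 2}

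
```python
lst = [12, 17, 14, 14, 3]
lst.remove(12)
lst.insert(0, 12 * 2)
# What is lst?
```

After line 1: lst = [12, 17, 14, 14, 3]
After line 2 (remove first 12): lst = [17, 14, 14, 3]
After line 3 (insert 24 at index 0): lst = [24, 17, 14, 14, 3]

[24, 17, 14, 14, 3]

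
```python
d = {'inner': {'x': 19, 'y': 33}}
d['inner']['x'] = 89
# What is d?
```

After line 1: d = {'inner': {'x': 19, 'y': 33}}
After line 2 (inner x overwritten): d = {'inner': {'x': 89, 'y': 33}}

{'inner': {'x': 89, 'y': 33}}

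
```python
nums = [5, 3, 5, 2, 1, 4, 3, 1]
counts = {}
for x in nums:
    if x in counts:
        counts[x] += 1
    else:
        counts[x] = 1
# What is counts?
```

Initial: counts = {}, nums = [5, 3, 5, 2, 1, 4, 3, 1]
See 5: counts = {5: 1}
See 3: counts = {5: 1, 3: 1}
See 5: counts = {5: 2, 3: 1}
See 2: counts = {5: 2, 3: 1, 2: 1}
See 1: counts = {5: 2, 3: 1, 2: 1, 1: 1}
See 4: counts = {5: 2, 3: 1, 2: 1, 1: 1, 4: 1}
See 3: counts = {5: 2, 3: 2, 2: 1, 1: 1, 4: 1}
See 1: counts = {5: 2, 3: 2, 2: 1, 1: 2, 4: 1}

{5: 2, 3: 2, 2: 1, 1: 2, 4: 1}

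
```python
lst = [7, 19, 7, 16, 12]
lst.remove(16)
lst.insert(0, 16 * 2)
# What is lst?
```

After line 1: lst = [7, 19, 7, 16, 12]
After line 2 (remove first 16): lst = [7, 19, 7, 12]
After line 3 (insert 32 at index 0): lst = [32, 7, 19, 7, 12]

[32, 7, 19, 7, 12]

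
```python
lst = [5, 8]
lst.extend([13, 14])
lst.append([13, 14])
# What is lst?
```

After line 1: lst = [5, 8]
After line 2 (extend unpacks [13, 14]): lst = [5, 8, 13, 14]
After line 3 (append adds [13, 14] as single element): lst = [5, 8, 13, 14, [13, 14]]

[5, 8, 13, 14, [13, 14]]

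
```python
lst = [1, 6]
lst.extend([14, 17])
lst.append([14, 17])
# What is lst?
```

After line 1: lst = [1, 6]
After line 2 (extend unpacks [14, 17]): lst = [1, 6, 14, 17]
After line 3 (append adds [14, 17] as single element): lst = [1, 6, 14, 17, [14, 17]]

[1, 6, 14, 17, [14, 17]]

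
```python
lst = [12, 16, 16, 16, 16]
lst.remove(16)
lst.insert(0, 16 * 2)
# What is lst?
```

After line 1: lst = [12, 16, 16, 16, 16]
After line 2 (remove first 16): lst = [12, 16, 16, 16]
After line 3 (insert 32 at index 0): lst = [32, 12, 16, 16, 16]

[32, 12, 16, 16, 16]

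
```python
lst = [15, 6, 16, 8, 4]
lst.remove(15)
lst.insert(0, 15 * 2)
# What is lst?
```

After line 1: lst = [15, 6, 16, 8, 4]
After line 2 (remove first 15): lst = [6, 16, 8, 4]
After line 3 (insert 30 at index 0): lst = [30, 6, 16, 8, 4]

[30, 6, 16, 8, 4]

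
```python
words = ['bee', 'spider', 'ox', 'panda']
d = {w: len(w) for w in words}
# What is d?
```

{'bee': 3, 'spider': 6, 'ox': 2, 'panda': 5}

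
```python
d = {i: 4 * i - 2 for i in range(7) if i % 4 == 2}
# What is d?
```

{2: 6, 6: 22}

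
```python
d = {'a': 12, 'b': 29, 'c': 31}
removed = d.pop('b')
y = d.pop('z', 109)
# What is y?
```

After line 1: d = {'a': 12, 'b': 29, 'c': 31}
After line 2 (pop 'b' returns 29): d = {'a': 12, 'c': 31}, removed = 29
After line 3 (pop 'z' missing, returns default 109): d = {'a': 12, 'c': 31}, y = 109

109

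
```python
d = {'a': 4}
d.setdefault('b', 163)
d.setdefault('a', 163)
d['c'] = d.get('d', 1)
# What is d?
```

After line 1: d = {'a': 4}
After line 2 (setdefault adds 'b'=163): d = {'a': 4, 'b': 163}
After line 3 (setdefault 'a' no-op, already exists): d = {'a': 4, 'b': 163}
After line 4 (get('d', 1) returns default since 'd' not in d): d = {'a': 4, 'b': 163, 'c': 1}

{'a': 4, 'b': 163, 'c': 1}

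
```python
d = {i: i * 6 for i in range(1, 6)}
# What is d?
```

{1: 6, 2: 12, 3: 18, 4: 24, 5: 30}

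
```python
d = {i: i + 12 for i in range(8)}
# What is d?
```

{0: 12, 1: 13, 2: 14, 3: 15, 4: 16, 5: 17, 6: 18, 7: 19}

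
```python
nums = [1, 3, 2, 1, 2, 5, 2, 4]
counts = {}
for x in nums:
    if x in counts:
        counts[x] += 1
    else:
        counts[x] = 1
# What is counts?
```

Initial: counts = {}, nums = [1, 3, 2, 1, 2, 5, 2, 4]
See 1: counts = {1: 1}
See 3: counts = {1: 1, 3: 1}
See 2: counts = {1: 1, 3: 1, 2: 1}
See 1: counts = {1: 2, 3: 1, 2: 1}
See 2: counts = {1: 2, 3: 1, 2: 2}
See 5: counts = {1: 2, 3: 1, 2: 2, 5: 1}
See 2: counts = {1: 2, 3: 1, 2: 3, 5: 1}
See 4: counts = {1: 2, 3: 1, 2: 3, 5: 1, 4: 1}

{1: 2, 3: 1, 2: 3, 5: 1, 4: 1}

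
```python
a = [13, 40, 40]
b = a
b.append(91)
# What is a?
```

After line 1: a = [13, 40, 40]
After line 2 (b = a is an alias, same object): a = [13, 40, 40], b = [13, 40, 40]
After line 3 (b.append mutates the shared list): a = [13, 40, 40, 91], b = [13, 40, 40, 91]

[13, 40, 40, 91]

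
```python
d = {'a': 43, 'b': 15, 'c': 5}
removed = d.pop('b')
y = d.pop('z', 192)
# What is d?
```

After line 1: d = {'a': 43, 'b': 15, 'c': 5}
After line 2 (pop 'b' returns 15): d = {'a': 43, 'c': 5}, removed = 15
After line 3 (pop 'z' missing, returns default 192): d = {'a': 43, 'c': 5}, y = 192

{'a': 43, 'c': 5}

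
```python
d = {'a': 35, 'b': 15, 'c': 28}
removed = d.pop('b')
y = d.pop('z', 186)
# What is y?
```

After line 1: d = {'a': 35, 'b': 15, 'c': 28}
After line 2 (pop 'b' returns 15): d = {'a': 35, 'c': 28}, removed = 15
After line 3 (pop 'z' missing, returns default 186): d = {'a': 35, 'c': 28}, y = 186

186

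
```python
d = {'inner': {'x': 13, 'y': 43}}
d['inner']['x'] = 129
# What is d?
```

After line 1: d = {'inner': {'x': 13, 'y': 43}}
After line 2 (inner x overwritten): d = {'inner': {'x': 129, 'y': 43}}

{'inner': {'x': 129, 'y': 43}}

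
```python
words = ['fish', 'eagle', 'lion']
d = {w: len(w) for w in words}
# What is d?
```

{'fish': 4, 'eagle': 5, 'lion': 4}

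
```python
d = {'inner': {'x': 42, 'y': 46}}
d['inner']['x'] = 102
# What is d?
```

After line 1: d = {'inner': {'x': 42, 'y': 46}}
After line 2 (inner x overwritten): d = {'inner': {'x': 102, 'y': 46}}

{'inner': {'x': 102, 'y': 46}}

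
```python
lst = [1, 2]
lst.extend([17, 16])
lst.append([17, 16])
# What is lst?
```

After line 1: lst = [1, 2]
After line 2 (extend unpacks [17, 16]): lst = [1, 2, 17, 16]
After line 3 (append adds [17, 16] as single element): lst = [1, 2, 17, 16, [17, 16]]

[1, 2, 17, 16, [17, 16]]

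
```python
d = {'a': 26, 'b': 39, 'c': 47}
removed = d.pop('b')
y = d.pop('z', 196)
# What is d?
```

After line 1: d = {'a': 26, 'b': 39, 'c': 47}
After line 2 (pop 'b' returns 39): d = {'a': 26, 'c': 47}, removed = 39
After line 3 (pop 'z' missing, returns default 196): d = {'a': 26, 'c': 47}, y = 196

{'a': 26, 'c': 47}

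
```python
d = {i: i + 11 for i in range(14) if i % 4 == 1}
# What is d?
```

{1: 12, 5: 16, 9: 20, 13: 24}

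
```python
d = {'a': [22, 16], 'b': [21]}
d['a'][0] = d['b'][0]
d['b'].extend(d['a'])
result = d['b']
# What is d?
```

After line 1: d = {'a': [22, 16], 'b': [21]}
After line 2 (a[0] = b[0] = 21): d = {'a': [21, 16], 'b': [21]}
After line 3 (b.extend(a) appends [21, 16]): d = {'a': [21, 16], 'b': [21, 21, 16]}
After line 4: result = d['b'] = [21, 21, 16]

{'a': [21, 16], 'b': [21, 21, 16]}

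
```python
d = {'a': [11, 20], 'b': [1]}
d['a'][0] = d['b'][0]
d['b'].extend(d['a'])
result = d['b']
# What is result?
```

After line 1: d = {'a': [11, 20], 'b': [1]}
After line 2 (a[0] = b[0] = 1): d = {'a': [1, 20], 'b': [1]}
After line 3 (b.extend(a) appends [1, 20]): d = {'a': [1, 20], 'b': [1, 1, 20]}
After line 4: result = d['b'] = [1, 1, 20]

[1, 1, 20]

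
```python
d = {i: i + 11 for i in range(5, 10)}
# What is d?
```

{5: 16, 6: 17, 7: 18, 8: 19, 9: 20}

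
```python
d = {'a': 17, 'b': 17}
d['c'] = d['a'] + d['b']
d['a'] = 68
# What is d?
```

After line 1: d = {'a': 17, 'b': 17}
After line 2 (d['c'] = 17 + 17): d = {'a': 17, 'b': 17, 'c': 34}
After line 3: d = {'a': 68, 'b': 17, 'c': 34}

{'a': 68, 'b': 17, 'c': 34}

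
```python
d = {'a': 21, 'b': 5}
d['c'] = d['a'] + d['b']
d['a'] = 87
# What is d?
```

After line 1: d = {'a': 21, 'b': 5}
After line 2 (d['c'] = 21 + 5): d = {'a': 21, 'b': 5, 'c': 26}
After line 3: d = {'a': 87, 'b': 5, 'c': 26}

{'a': 87, 'b': 5, 'c': 26}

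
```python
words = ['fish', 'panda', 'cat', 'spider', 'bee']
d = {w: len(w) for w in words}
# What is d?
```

{'fish': 4, 'panda': 5, 'cat': 3, 'spider': 6, 'bee': 3}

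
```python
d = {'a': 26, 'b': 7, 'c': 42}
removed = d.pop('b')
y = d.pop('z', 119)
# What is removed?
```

After line 1: d = {'a': 26, 'b': 7, 'c': 42}
After line 2 (pop 'b' returns 7): d = {'a': 26, 'c': 42}, removed = 7
After line 3 (pop 'z' missing, returns default 119): d = {'a': 26, 'c': 42}, y = 119

7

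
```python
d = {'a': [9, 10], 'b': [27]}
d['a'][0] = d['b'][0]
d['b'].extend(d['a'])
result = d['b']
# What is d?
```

After line 1: d = {'a': [9, 10], 'b': [27]}
After line 2 (a[0] = b[0] = 27): d = {'a': [27, 10], 'b': [27]}
After line 3 (b.extend(a) appends [27, 10]): d = {'a': [27, 10], 'b': [27, 27, 10]}
After line 4: result = d['b'] = [27, 27, 10]

{'a': [27, 10], 'b': [27, 27, 10]}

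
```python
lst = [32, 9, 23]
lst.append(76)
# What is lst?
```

[32, 9, 23, 76]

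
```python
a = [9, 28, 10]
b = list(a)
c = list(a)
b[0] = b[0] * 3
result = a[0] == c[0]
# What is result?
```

After line 1: a = [9, 28, 10]
After line 2 (b = list(a), copy): a = [9, 28, 10], b = [9, 28, 10]
After line 3 (c = list(a) is a copy, new object): c = [9, 28, 10]
After line 4 (b[0] = 9 * 3 = 27; only b mutates (copy)): a = [9, 28, 10], b = [27, 28, 10], c = [9, 28, 10]
After line 5 (a[0] = 9, c[0] = 9; result = True)

True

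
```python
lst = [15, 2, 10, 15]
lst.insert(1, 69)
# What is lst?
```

[15, 69, 2, 10, 15]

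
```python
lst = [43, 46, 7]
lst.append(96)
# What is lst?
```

[43, 46, 7, 96]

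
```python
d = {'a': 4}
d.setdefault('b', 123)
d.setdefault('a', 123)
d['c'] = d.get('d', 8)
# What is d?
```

After line 1: d = {'a': 4}
After line 2 (setdefault adds 'b'=123): d = {'a': 4, 'b': 123}
After line 3 (setdefault 'a' no-op, already exists): d = {'a': 4, 'b': 123}
After line 4 (get('d', 8) returns default since 'd' not in d): d = {'a': 4, 'b': 123, 'c': 8}

{'a': 4, 'b': 123, 'c': 8}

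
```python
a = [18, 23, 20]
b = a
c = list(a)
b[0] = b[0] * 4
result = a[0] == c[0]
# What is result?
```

After line 1: a = [18, 23, 20]
After line 2 (b = a, alias): a = [18, 23, 20], b = [18, 23, 20]
After line 3 (c = list(a) is a copy, new object): c = [18, 23, 20]
After line 4 (b[0] = 18 * 4 = 72; mutates shared a/b): a = b = [72, 23, 20], c = [18, 23, 20]
After line 5 (a[0] = 72, c[0] = 18; result = False)

False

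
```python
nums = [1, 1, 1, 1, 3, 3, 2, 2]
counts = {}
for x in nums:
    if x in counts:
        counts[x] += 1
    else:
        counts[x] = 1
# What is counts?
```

Initial: counts = {}, nums = [1, 1, 1, 1, 3, 3, 2, 2]
See 1: counts = {1: 1}
See 1: counts = {1: 2}
See 1: counts = {1: 3}
See 1: counts = {1: 4}
See 3: counts = {1: 4, 3: 1}
See 3: counts = {1: 4, 3: 2}
See 2: counts = {1: 4, 3: 2, 2: 1}
See 2: counts = {1: 4, 3: 2, 2: 2}

{1: 4, 3: 2, 2: 2}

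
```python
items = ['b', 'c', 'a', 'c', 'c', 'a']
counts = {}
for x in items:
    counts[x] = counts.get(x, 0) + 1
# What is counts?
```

Initial: counts = {}, items = ['b', 'c', 'a', 'c', 'c', 'a']
See 'b': counts = {'b': 1}
See 'c': counts = {'b': 1, 'c': 1}
See 'a': counts = {'b': 1, 'c': 1, 'a': 1}
See 'c': counts = {'b': 1, 'c': 2, 'a': 1}
See 'c': counts = {'b': 1, 'c': 3, 'a': 1}
See 'a': counts = {'b': 1, 'c': 3, 'a': 2}

{'b': 1, 'c': 3, 'a': 2}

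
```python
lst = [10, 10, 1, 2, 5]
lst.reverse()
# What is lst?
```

[5, 2, 1, 10, 10]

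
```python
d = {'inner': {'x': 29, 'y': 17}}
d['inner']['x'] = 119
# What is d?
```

After line 1: d = {'inner': {'x': 29, 'y': 17}}
After line 2 (inner x overwritten): d = {'inner': {'x': 119, 'y': 17}}

{'inner': {'x': 119, 'y': 17}}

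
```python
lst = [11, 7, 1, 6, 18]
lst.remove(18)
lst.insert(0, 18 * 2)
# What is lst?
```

After line 1: lst = [11, 7, 1, 6, 18]
After line 2 (remove first 18): lst = [11, 7, 1, 6]
After line 3 (insert 36 at index 0): lst = [36, 11, 7, 1, 6]

[36, 11, 7, 1, 6]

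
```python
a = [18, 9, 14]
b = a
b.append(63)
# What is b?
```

After line 1: a = [18, 9, 14]
After line 2 (b = a is an alias, same object): a = [18, 9, 14], b = [18, 9, 14]
After line 3 (b.append mutates the shared list): a = [18, 9, 14, 63], b = [18, 9, 14, 63]

[18, 9, 14, 63]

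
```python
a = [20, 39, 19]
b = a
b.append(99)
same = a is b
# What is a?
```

After line 1: a = [20, 39, 19]
After line 2 (b = a is an alias, same object): a = [20, 39, 19], b = [20, 39, 19]
After line 3 (b.append mutates the shared list): a = [20, 39, 19, 99], b = [20, 39, 19, 99]
After line 4 (same = a is b; same object -> True): same = True

[20, 39, 19, 99]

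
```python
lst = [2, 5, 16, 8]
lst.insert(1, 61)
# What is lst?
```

[2, 61, 5, 16, 8]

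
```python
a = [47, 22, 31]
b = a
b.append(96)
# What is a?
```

After line 1: a = [47, 22, 31]
After line 2 (b = a is an alias, same object): a = [47, 22, 31], b = [47, 22, 31]
After line 3 (b.append mutates the shared list): a = [47, 22, 31, 96], b = [47, 22, 31, 96]

[47, 22, 31, 96]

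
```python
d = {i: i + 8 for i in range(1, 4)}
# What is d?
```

{1: 9, 2: 10, 3: 11}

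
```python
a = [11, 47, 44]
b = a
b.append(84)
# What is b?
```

After line 1: a = [11, 47, 44]
After line 2 (b = a is an alias, same object): a = [11, 47, 44], b = [11, 47, 44]
After line 3 (b.append mutates the shared list): a = [11, 47, 44, 84], b = [11, 47, 44, 84]

[11, 47, 44, 84]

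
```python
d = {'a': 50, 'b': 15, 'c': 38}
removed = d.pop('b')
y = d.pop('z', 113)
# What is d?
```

After line 1: d = {'a': 50, 'b': 15, 'c': 38}
After line 2 (pop 'b' returns 15): d = {'a': 50, 'c': 38}, removed = 15
After line 3 (pop 'z' missing, returns default 113): d = {'a': 50, 'c': 38}, y = 113

{'a': 50, 'c': 38}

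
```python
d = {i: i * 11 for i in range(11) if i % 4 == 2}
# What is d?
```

{2: 22, 6: 66, 10: 110}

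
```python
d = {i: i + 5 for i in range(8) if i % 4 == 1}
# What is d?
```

{1: 6, 5: 10}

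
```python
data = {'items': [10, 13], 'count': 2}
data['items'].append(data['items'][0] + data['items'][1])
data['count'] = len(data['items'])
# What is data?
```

After line 1: data = {'items': [10, 13], 'count': 2}
After line 2 (append 10 + 13 = 23): data = {'items': [10, 13, 23], 'count': 2}
After line 3 (count = len(items) = 3): data = {'items': [10, 13, 23], 'count': 3}

{'items': [10, 13, 23], 'count': 3}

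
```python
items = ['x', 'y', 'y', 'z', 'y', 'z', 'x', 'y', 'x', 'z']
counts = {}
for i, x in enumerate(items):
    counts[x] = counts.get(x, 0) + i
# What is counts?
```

Initial: counts = {}, items = ['x', 'y', 'y', 'z', 'y', 'z', 'x', 'y', 'x', 'z']
i=0, x='x': counts = {'x': 0}
i=1, x='y': counts = {'x': 0, 'y': 1}
i=2, x='y': counts = {'x': 0, 'y': 3}
i=3, x='z': counts = {'x': 0, 'y': 3, 'z': 3}
i=4, x='y': counts = {'x': 0, 'y': 7, 'z': 3}
i=5, x='z': counts = {'x': 0, 'y': 7, 'z': 8}
i=6, x='x': counts = {'x': 6, 'y': 7, 'z': 8}
i=7, x='y': counts = {'x': 6, 'y': 14, 'z': 8}
i=8, x='x': counts = {'x': 14, 'y': 14, 'z': 8}
i=9, x='z': counts = {'x': 14, 'y': 14, 'z': 17}

{'x': 14, 'y': 14, 'z': 17}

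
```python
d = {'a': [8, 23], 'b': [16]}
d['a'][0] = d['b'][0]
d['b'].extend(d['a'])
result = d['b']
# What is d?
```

After line 1: d = {'a': [8, 23], 'b': [16]}
After line 2 (a[0] = b[0] = 16): d = {'a': [16, 23], 'b': [16]}
After line 3 (b.extend(a) appends [16, 23]): d = {'a': [16, 23], 'b': [16, 16, 23]}
After line 4: result = d['b'] = [16, 16, 23]

{'a': [16, 23], 'b': [16, 16, 23]}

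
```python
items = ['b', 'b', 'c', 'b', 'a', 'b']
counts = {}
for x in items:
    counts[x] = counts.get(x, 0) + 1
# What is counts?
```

Initial: counts = {}, items = ['b', 'b', 'c', 'b', 'a', 'b']
See 'b': counts = {'b': 1}
See 'b': counts = {'b': 2}
See 'c': counts = {'b': 2, 'c': 1}
See 'b': counts = {'b': 3, 'c': 1}
See 'a': counts = {'b': 3, 'c': 1, 'a': 1}
See 'b': counts = {'b': 4, 'c': 1, 'a': 1}

{'b': 4, 'c': 1, 'a': 1}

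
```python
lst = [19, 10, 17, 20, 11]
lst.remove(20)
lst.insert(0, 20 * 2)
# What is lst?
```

After line 1: lst = [19, 10, 17, 20, 11]
After line 2 (remove first 20): lst = [19, 10, 17, 11]
After line 3 (insert 40 at index 0): lst = [40, 19, 10, 17, 11]

[40, 19, 10, 17, 11]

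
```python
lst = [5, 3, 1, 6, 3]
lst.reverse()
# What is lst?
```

[3, 6, 1, 3, 5]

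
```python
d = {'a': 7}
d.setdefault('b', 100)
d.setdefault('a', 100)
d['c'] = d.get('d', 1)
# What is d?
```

After line 1: d = {'a': 7}
After line 2 (setdefault adds 'b'=100): d = {'a': 7, 'b': 100}
After line 3 (setdefault 'a' no-op, already exists): d = {'a': 7, 'b': 100}
After line 4 (get('d', 1) returns default since 'd' not in d): d = {'a': 7, 'b': 100, 'c': 1}

{'a': 7, 'b': 100, 'c': 1}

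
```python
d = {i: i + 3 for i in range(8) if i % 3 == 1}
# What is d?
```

{1: 4, 4: 7, 7: 10}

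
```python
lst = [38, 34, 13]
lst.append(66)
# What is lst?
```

[38, 34, 13, 66]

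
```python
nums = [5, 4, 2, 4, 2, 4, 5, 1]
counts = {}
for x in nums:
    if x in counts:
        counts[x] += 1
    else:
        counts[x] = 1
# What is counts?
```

Initial: counts = {}, nums = [5, 4, 2, 4, 2, 4, 5, 1]
See 5: counts = {5: 1}
See 4: counts = {5: 1, 4: 1}
See 2: counts = {5: 1, 4: 1, 2: 1}
See 4: counts = {5: 1, 4: 2, 2: 1}
See 2: counts = {5: 1, 4: 2, 2: 2}
See 4: counts = {5: 1, 4: 3, 2: 2}
See 5: counts = {5: 2, 4: 3, 2: 2}
See 1: counts = {5: 2, 4: 3, 2: 2, 1: 1}

{5: 2, 4: 3, 2: 2, 1: 1}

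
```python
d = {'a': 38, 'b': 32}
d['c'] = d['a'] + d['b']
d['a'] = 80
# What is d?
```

After line 1: d = {'a': 38, 'b': 32}
After line 2 (d['c'] = 38 + 32): d = {'a': 38, 'b': 32, 'c': 70}
After line 3: d = {'a': 80, 'b': 32, 'c': 70}

{'a': 80, 'b': 32, 'c': 70}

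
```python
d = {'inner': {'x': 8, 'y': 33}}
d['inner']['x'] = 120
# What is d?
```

After line 1: d = {'inner': {'x': 8, 'y': 33}}
After line 2 (inner x overwritten): d = {'inner': {'x': 120, 'y': 33}}

{'inner': {'x': 120, 'y': 33}}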